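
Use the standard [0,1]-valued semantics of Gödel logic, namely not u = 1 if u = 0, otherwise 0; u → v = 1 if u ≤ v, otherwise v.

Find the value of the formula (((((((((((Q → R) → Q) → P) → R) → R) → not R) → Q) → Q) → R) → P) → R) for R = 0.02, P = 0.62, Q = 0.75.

0.02

(Q → R): 0.75 > 0.02, so result = 0.02
((Q → R) → Q): 0.02 ≤ 0.75, so result = 1
(((Q → R) → Q) → P): 1 > 0.62, so result = 0.62
((((Q → R) → Q) → P) → R): 0.62 > 0.02, so result = 0.02
(((((Q → R) → Q) → P) → R) → R): 0.02 ≤ 0.02, so result = 1
not R: Gödel ¬ of 0.02 = 0 (operand ≠ 0)
((((((Q → R) → Q) → P) → R) → R) → not R): 1 > 0, so result = 0
(((((((Q → R) → Q) → P) → R) → R) → not R) → Q): 0 ≤ 0.75, so result = 1
((((((((Q → R) → Q) → P) → R) → R) → not R) → Q) → Q): 1 > 0.75, so result = 0.75
(((((((((Q → R) → Q) → P) → R) → R) → not R) → Q) → Q) → R): 0.75 > 0.02, so result = 0.02
((((((((((Q → R) → Q) → P) → R) → R) → not R) → Q) → Q) → R) → P): 0.02 ≤ 0.62, so result = 1
(((((((((((Q → R) → Q) → P) → R) → R) → not R) → Q) → Q) → R) → P) → R): 1 > 0.02, so result = 0.02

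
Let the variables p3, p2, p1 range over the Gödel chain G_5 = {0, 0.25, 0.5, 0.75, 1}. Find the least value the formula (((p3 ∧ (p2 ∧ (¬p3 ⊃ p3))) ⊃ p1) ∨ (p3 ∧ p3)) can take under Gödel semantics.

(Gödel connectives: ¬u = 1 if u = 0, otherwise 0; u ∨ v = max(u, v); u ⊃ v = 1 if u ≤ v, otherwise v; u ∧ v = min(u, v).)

The minimum is attained at p3 = 0.25, p2 = 0.25, p1 = 0:
  ¬p3: Gödel ¬ of 0.25 = 0 (operand ≠ 0)
  (¬p3 ⊃ p3): 0 ≤ 0.25, so result = 1
  (p2 ∧ (¬p3 ⊃ p3)) = min(0.25, 1) = 0.25
  (p3 ∧ (p2 ∧ (¬p3 ⊃ p3))) = min(0.25, 0.25) = 0.25
  ((p3 ∧ (p2 ∧ (¬p3 ⊃ p3))) ⊃ p1): 0.25 > 0, so result = 0
  (p3 ∧ p3) = min(0.25, 0.25) = 0.25
  (((p3 ∧ (p2 ∧ (¬p3 ⊃ p3))) ⊃ p1) ∨ (p3 ∧ p3)) = max(0, 0.25) = 0.25
Checking all 125 assignments confirms none give a value below 0.25.

0.25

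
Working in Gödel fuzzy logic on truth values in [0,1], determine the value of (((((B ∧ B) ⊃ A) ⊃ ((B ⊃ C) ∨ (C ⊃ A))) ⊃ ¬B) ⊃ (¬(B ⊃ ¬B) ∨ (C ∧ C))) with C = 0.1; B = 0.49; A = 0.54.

(B ∧ B) = min(0.49, 0.49) = 0.49
((B ∧ B) ⊃ A): 0.49 ≤ 0.54, so result = 1
(B ⊃ C): 0.49 > 0.1, so result = 0.1
(C ⊃ A): 0.1 ≤ 0.54, so result = 1
((B ⊃ C) ∨ (C ⊃ A)) = max(0.1, 1) = 1
(((B ∧ B) ⊃ A) ⊃ ((B ⊃ C) ∨ (C ⊃ A))): 1 ≤ 1, so result = 1
¬B: Gödel ¬ of 0.49 = 0 (operand ≠ 0)
((((B ∧ B) ⊃ A) ⊃ ((B ⊃ C) ∨ (C ⊃ A))) ⊃ ¬B): 1 > 0, so result = 0
¬B: Gödel ¬ of 0.49 = 0 (operand ≠ 0)
(B ⊃ ¬B): 0.49 > 0, so result = 0
¬(B ⊃ ¬B): Gödel ¬ of 0 = 1 (operand is 0)
(C ∧ C) = min(0.1, 0.1) = 0.1
(¬(B ⊃ ¬B) ∨ (C ∧ C)) = max(1, 0.1) = 1
(((((B ∧ B) ⊃ A) ⊃ ((B ⊃ C) ∨ (C ⊃ A))) ⊃ ¬B) ⊃ (¬(B ⊃ ¬B) ∨ (C ∧ C))): 0 ≤ 1, so result = 1

1.00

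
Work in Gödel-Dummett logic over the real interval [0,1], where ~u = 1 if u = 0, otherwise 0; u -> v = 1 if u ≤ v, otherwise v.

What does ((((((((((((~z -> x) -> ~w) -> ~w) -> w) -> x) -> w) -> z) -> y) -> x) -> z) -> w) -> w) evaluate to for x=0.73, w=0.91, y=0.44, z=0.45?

0.91

~z: Gödel ¬ of 0.45 = 0 (operand ≠ 0)
(~z -> x): 0 ≤ 0.73, so result = 1
~w: Gödel ¬ of 0.91 = 0 (operand ≠ 0)
((~z -> x) -> ~w): 1 > 0, so result = 0
~w: Gödel ¬ of 0.91 = 0 (operand ≠ 0)
(((~z -> x) -> ~w) -> ~w): 0 ≤ 0, so result = 1
((((~z -> x) -> ~w) -> ~w) -> w): 1 > 0.91, so result = 0.91
(((((~z -> x) -> ~w) -> ~w) -> w) -> x): 0.91 > 0.73, so result = 0.73
((((((~z -> x) -> ~w) -> ~w) -> w) -> x) -> w): 0.73 ≤ 0.91, so result = 1
(((((((~z -> x) -> ~w) -> ~w) -> w) -> x) -> w) -> z): 1 > 0.45, so result = 0.45
((((((((~z -> x) -> ~w) -> ~w) -> w) -> x) -> w) -> z) -> y): 0.45 > 0.44, so result = 0.44
(((((((((~z -> x) -> ~w) -> ~w) -> w) -> x) -> w) -> z) -> y) -> x): 0.44 ≤ 0.73, so result = 1
((((((((((~z -> x) -> ~w) -> ~w) -> w) -> x) -> w) -> z) -> y) -> x) -> z): 1 > 0.45, so result = 0.45
(((((((((((~z -> x) -> ~w) -> ~w) -> w) -> x) -> w) -> z) -> y) -> x) -> z) -> w): 0.45 ≤ 0.91, so result = 1
((((((((((((~z -> x) -> ~w) -> ~w) -> w) -> x) -> w) -> z) -> y) -> x) -> z) -> w) -> w): 1 > 0.91, so result = 0.91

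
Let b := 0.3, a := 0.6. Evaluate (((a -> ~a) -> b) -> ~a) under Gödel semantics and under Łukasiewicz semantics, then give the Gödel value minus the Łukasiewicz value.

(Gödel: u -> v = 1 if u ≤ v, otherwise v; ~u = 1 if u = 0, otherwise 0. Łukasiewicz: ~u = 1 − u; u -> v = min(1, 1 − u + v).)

Gödel evaluation:
  ~a: Gödel ¬ of 0.6 = 0 (operand ≠ 0)
  (a -> ~a): 0.6 > 0, so result = 0
  ((a -> ~a) -> b): 0 ≤ 0.3, so result = 1
  ~a: Gödel ¬ of 0.6 = 0 (operand ≠ 0)
  (((a -> ~a) -> b) -> ~a): 1 > 0, so result = 0
  Gödel value = 0
Łukasiewicz evaluation:
  ~a: Łukasiewicz ¬ gives 1 − 0.6 = 0.4
  (a -> ~a): min(1, 1 − 0.6 + 0.4) = 0.8
  ((a -> ~a) -> b): min(1, 1 − 0.8 + 0.3) = 0.5
  ~a: Łukasiewicz ¬ gives 1 − 0.6 = 0.4
  (((a -> ~a) -> b) -> ~a): min(1, 1 − 0.5 + 0.4) = 0.9
  Łukasiewicz value = 0.9
Difference: 0 − 0.9 = -0.90

-0.90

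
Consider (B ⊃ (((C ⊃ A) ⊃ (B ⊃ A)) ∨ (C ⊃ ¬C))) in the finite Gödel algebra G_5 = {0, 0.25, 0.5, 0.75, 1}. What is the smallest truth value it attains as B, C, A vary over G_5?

The minimum is attained at B = 0.5, C = 0.25, A = 0.25:
  (C ⊃ A): 0.25 ≤ 0.25, so result = 1
  (B ⊃ A): 0.5 > 0.25, so result = 0.25
  ((C ⊃ A) ⊃ (B ⊃ A)): 1 > 0.25, so result = 0.25
  ¬C: Gödel ¬ of 0.25 = 0 (operand ≠ 0)
  (C ⊃ ¬C): 0.25 > 0, so result = 0
  (((C ⊃ A) ⊃ (B ⊃ A)) ∨ (C ⊃ ¬C)) = max(0.25, 0) = 0.25
  (B ⊃ (((C ⊃ A) ⊃ (B ⊃ A)) ∨ (C ⊃ ¬C))): 0.5 > 0.25, so result = 0.25
Checking all 125 assignments confirms none give a value below 0.25.

0.25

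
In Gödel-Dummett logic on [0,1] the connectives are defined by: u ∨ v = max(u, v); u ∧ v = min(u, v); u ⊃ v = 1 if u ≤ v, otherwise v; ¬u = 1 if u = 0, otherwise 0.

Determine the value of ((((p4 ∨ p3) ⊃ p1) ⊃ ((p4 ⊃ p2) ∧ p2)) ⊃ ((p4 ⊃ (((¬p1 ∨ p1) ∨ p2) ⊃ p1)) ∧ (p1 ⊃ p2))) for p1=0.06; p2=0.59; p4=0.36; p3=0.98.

0.06

(p4 ∨ p3) = max(0.36, 0.98) = 0.98
((p4 ∨ p3) ⊃ p1): 0.98 > 0.06, so result = 0.06
(p4 ⊃ p2): 0.36 ≤ 0.59, so result = 1
((p4 ⊃ p2) ∧ p2) = min(1, 0.59) = 0.59
(((p4 ∨ p3) ⊃ p1) ⊃ ((p4 ⊃ p2) ∧ p2)): 0.06 ≤ 0.59, so result = 1
¬p1: Gödel ¬ of 0.06 = 0 (operand ≠ 0)
(¬p1 ∨ p1) = max(0, 0.06) = 0.06
((¬p1 ∨ p1) ∨ p2) = max(0.06, 0.59) = 0.59
(((¬p1 ∨ p1) ∨ p2) ⊃ p1): 0.59 > 0.06, so result = 0.06
(p4 ⊃ (((¬p1 ∨ p1) ∨ p2) ⊃ p1)): 0.36 > 0.06, so result = 0.06
(p1 ⊃ p2): 0.06 ≤ 0.59, so result = 1
((p4 ⊃ (((¬p1 ∨ p1) ∨ p2) ⊃ p1)) ∧ (p1 ⊃ p2)) = min(0.06, 1) = 0.06
((((p4 ∨ p3) ⊃ p1) ⊃ ((p4 ⊃ p2) ∧ p2)) ⊃ ((p4 ⊃ (((¬p1 ∨ p1) ∨ p2) ⊃ p1)) ∧ (p1 ⊃ p2))): 1 > 0.06, so result = 0.06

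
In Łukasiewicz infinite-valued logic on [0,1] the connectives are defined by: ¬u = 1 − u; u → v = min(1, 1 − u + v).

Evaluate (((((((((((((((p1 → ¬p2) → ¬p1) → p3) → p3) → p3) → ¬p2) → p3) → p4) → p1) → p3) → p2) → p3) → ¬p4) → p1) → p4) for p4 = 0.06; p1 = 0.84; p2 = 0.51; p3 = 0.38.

¬p2: Łukasiewicz ¬ gives 1 − 0.51 = 0.49
(p1 → ¬p2): min(1, 1 − 0.84 + 0.49) = 0.65
¬p1: Łukasiewicz ¬ gives 1 − 0.84 = 0.16
((p1 → ¬p2) → ¬p1): min(1, 1 − 0.65 + 0.16) = 0.51
(((p1 → ¬p2) → ¬p1) → p3): min(1, 1 − 0.51 + 0.38) = 0.87
((((p1 → ¬p2) → ¬p1) → p3) → p3): min(1, 1 − 0.87 + 0.38) = 0.51
(((((p1 → ¬p2) → ¬p1) → p3) → p3) → p3): min(1, 1 − 0.51 + 0.38) = 0.87
¬p2: Łukasiewicz ¬ gives 1 − 0.51 = 0.49
((((((p1 → ¬p2) → ¬p1) → p3) → p3) → p3) → ¬p2): min(1, 1 − 0.87 + 0.49) = 0.62
(((((((p1 → ¬p2) → ¬p1) → p3) → p3) → p3) → ¬p2) → p3): min(1, 1 − 0.62 + 0.38) = 0.76
((((((((p1 → ¬p2) → ¬p1) → p3) → p3) → p3) → ¬p2) → p3) → p4): min(1, 1 − 0.76 + 0.06) = 0.3
(((((((((p1 → ¬p2) → ¬p1) → p3) → p3) → p3) → ¬p2) → p3) → p4) → p1): min(1, 1 − 0.3 + 0.84) = 1
((((((((((p1 → ¬p2) → ¬p1) → p3) → p3) → p3) → ¬p2) → p3) → p4) → p1) → p3): min(1, 1 − 1 + 0.38) = 0.38
(((((((((((p1 → ¬p2) → ¬p1) → p3) → p3) → p3) → ¬p2) → p3) → p4) → p1) → p3) → p2): min(1, 1 − 0.38 + 0.51) = 1
((((((((((((p1 → ¬p2) → ¬p1) → p3) → p3) → p3) → ¬p2) → p3) → p4) → p1) → p3) → p2) → p3): min(1, 1 − 1 + 0.38) = 0.38
¬p4: Łukasiewicz ¬ gives 1 − 0.06 = 0.94
(((((((((((((p1 → ¬p2) → ¬p1) → p3) → p3) → p3) → ¬p2) → p3) → p4) → p1) → p3) → p2) → p3) → ¬p4): min(1, 1 − 0.38 + 0.94) = 1
((((((((((((((p1 → ¬p2) → ¬p1) → p3) → p3) → p3) → ¬p2) → p3) → p4) → p1) → p3) → p2) → p3) → ¬p4) → p1): min(1, 1 − 1 + 0.84) = 0.84
(((((((((((((((p1 → ¬p2) → ¬p1) → p3) → p3) → p3) → ¬p2) → p3) → p4) → p1) → p3) → p2) → p3) → ¬p4) → p1) → p4): min(1, 1 − 0.84 + 0.06) = 0.22

0.22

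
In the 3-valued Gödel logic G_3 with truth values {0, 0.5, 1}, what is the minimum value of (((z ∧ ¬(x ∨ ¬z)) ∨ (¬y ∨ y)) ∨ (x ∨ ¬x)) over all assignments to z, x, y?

The minimum is attained at z = 0, x = 0.5, y = 0.5:
  ¬z: Gödel ¬ of 0 = 1 (operand is 0)
  (x ∨ ¬z) = max(0.5, 1) = 1
  ¬(x ∨ ¬z): Gödel ¬ of 1 = 0 (operand ≠ 0)
  (z ∧ ¬(x ∨ ¬z)) = min(0, 0) = 0
  ¬y: Gödel ¬ of 0.5 = 0 (operand ≠ 0)
  (¬y ∨ y) = max(0, 0.5) = 0.5
  ((z ∧ ¬(x ∨ ¬z)) ∨ (¬y ∨ y)) = max(0, 0.5) = 0.5
  ¬x: Gödel ¬ of 0.5 = 0 (operand ≠ 0)
  (x ∨ ¬x) = max(0.5, 0) = 0.5
  (((z ∧ ¬(x ∨ ¬z)) ∨ (¬y ∨ y)) ∨ (x ∨ ¬x)) = max(0.5, 0.5) = 0.5
Checking all 27 assignments confirms none give a value below 0.50.

0.50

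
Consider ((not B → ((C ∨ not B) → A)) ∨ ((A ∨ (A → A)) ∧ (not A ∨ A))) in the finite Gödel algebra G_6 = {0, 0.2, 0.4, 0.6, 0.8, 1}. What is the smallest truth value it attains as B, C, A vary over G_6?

The minimum is attained at B = 0, C = 0, A = 0.2:
  not B: Gödel ¬ of 0 = 1 (operand is 0)
  not B: Gödel ¬ of 0 = 1 (operand is 0)
  (C ∨ not B) = max(0, 1) = 1
  ((C ∨ not B) → A): 1 > 0.2, so result = 0.2
  (not B → ((C ∨ not B) → A)): 1 > 0.2, so result = 0.2
  (A → A): 0.2 ≤ 0.2, so result = 1
  (A ∨ (A → A)) = max(0.2, 1) = 1
  not A: Gödel ¬ of 0.2 = 0 (operand ≠ 0)
  (not A ∨ A) = max(0, 0.2) = 0.2
  ((A ∨ (A → A)) ∧ (not A ∨ A)) = min(1, 0.2) = 0.2
  ((not B → ((C ∨ not B) → A)) ∨ ((A ∨ (A → A)) ∧ (not A ∨ A))) = max(0.2, 0.2) = 0.2
Checking all 216 assignments confirms none give a value below 0.20.

0.20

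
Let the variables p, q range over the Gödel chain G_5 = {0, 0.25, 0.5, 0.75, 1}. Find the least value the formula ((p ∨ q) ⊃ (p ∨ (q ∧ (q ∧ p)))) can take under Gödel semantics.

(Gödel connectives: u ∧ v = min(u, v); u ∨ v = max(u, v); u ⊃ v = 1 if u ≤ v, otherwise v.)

The minimum is attained at p = 0, q = 0.25:
  (p ∨ q) = max(0, 0.25) = 0.25
  (q ∧ p) = min(0.25, 0) = 0
  (q ∧ (q ∧ p)) = min(0.25, 0) = 0
  (p ∨ (q ∧ (q ∧ p))) = max(0, 0) = 0
  ((p ∨ q) ⊃ (p ∨ (q ∧ (q ∧ p)))): 0.25 > 0, so result = 0
Checking all 25 assignments confirms none give a value below 0.00.

0.00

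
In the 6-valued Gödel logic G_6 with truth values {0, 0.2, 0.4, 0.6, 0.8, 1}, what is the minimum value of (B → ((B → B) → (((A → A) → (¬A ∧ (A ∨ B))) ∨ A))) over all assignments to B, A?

The minimum is attained at B = 0.4, A = 0.2:
  (B → B): 0.4 ≤ 0.4, so result = 1
  (A → A): 0.2 ≤ 0.2, so result = 1
  ¬A: Gödel ¬ of 0.2 = 0 (operand ≠ 0)
  (A ∨ B) = max(0.2, 0.4) = 0.4
  (¬A ∧ (A ∨ B)) = min(0, 0.4) = 0
  ((A → A) → (¬A ∧ (A ∨ B))): 1 > 0, so result = 0
  (((A → A) → (¬A ∧ (A ∨ B))) ∨ A) = max(0, 0.2) = 0.2
  ((B → B) → (((A → A) → (¬A ∧ (A ∨ B))) ∨ A)): 1 > 0.2, so result = 0.2
  (B → ((B → B) → (((A → A) → (¬A ∧ (A ∨ B))) ∨ A))): 0.4 > 0.2, so result = 0.2
Checking all 36 assignments confirms none give a value below 0.20.

0.20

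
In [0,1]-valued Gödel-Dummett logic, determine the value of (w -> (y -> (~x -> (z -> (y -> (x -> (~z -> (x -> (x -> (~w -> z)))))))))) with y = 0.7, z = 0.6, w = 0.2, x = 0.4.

1.00

~x: Gödel ¬ of 0.4 = 0 (operand ≠ 0)
~z: Gödel ¬ of 0.6 = 0 (operand ≠ 0)
~w: Gödel ¬ of 0.2 = 0 (operand ≠ 0)
(~w -> z): 0 ≤ 0.6, so result = 1
(x -> (~w -> z)): 0.4 ≤ 1, so result = 1
(x -> (x -> (~w -> z))): 0.4 ≤ 1, so result = 1
(~z -> (x -> (x -> (~w -> z)))): 0 ≤ 1, so result = 1
(x -> (~z -> (x -> (x -> (~w -> z))))): 0.4 ≤ 1, so result = 1
(y -> (x -> (~z -> (x -> (x -> (~w -> z)))))): 0.7 ≤ 1, so result = 1
(z -> (y -> (x -> (~z -> (x -> (x -> (~w -> z))))))): 0.6 ≤ 1, so result = 1
(~x -> (z -> (y -> (x -> (~z -> (x -> (x -> (~w -> z)))))))): 0 ≤ 1, so result = 1
(y -> (~x -> (z -> (y -> (x -> (~z -> (x -> (x -> (~w -> z))))))))): 0.7 ≤ 1, so result = 1
(w -> (y -> (~x -> (z -> (y -> (x -> (~z -> (x -> (x -> (~w -> z)))))))))): 0.2 ≤ 1, so result = 1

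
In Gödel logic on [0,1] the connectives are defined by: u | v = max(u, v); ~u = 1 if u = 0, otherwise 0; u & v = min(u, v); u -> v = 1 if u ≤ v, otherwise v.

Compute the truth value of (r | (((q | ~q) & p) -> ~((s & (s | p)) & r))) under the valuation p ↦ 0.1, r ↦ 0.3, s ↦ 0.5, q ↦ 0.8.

~q: Gödel ¬ of 0.8 = 0 (operand ≠ 0)
(q | ~q) = max(0.8, 0) = 0.8
((q | ~q) & p) = min(0.8, 0.1) = 0.1
(s | p) = max(0.5, 0.1) = 0.5
(s & (s | p)) = min(0.5, 0.5) = 0.5
((s & (s | p)) & r) = min(0.5, 0.3) = 0.3
~((s & (s | p)) & r): Gödel ¬ of 0.3 = 0 (operand ≠ 0)
(((q | ~q) & p) -> ~((s & (s | p)) & r)): 0.1 > 0, so result = 0
(r | (((q | ~q) & p) -> ~((s & (s | p)) & r))) = max(0.3, 0) = 0.3

0.30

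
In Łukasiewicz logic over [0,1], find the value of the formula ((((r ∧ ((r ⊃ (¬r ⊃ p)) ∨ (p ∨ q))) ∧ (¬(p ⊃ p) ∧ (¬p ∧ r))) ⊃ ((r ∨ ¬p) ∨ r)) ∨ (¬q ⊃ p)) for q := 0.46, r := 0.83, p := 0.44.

1.00

¬r: Łukasiewicz ¬ gives 1 − 0.83 = 0.17
(¬r ⊃ p): min(1, 1 − 0.17 + 0.44) = 1
(r ⊃ (¬r ⊃ p)): min(1, 1 − 0.83 + 1) = 1
(p ∨ q) = max(0.44, 0.46) = 0.46
((r ⊃ (¬r ⊃ p)) ∨ (p ∨ q)) = max(1, 0.46) = 1
(r ∧ ((r ⊃ (¬r ⊃ p)) ∨ (p ∨ q))) = min(0.83, 1) = 0.83
(p ⊃ p): min(1, 1 − 0.44 + 0.44) = 1
¬(p ⊃ p): Łukasiewicz ¬ gives 1 − 1 = 0
¬p: Łukasiewicz ¬ gives 1 − 0.44 = 0.56
(¬p ∧ r) = min(0.56, 0.83) = 0.56
(¬(p ⊃ p) ∧ (¬p ∧ r)) = min(0, 0.56) = 0
((r ∧ ((r ⊃ (¬r ⊃ p)) ∨ (p ∨ q))) ∧ (¬(p ⊃ p) ∧ (¬p ∧ r))) = min(0.83, 0) = 0
¬p: Łukasiewicz ¬ gives 1 − 0.44 = 0.56
(r ∨ ¬p) = max(0.83, 0.56) = 0.83
((r ∨ ¬p) ∨ r) = max(0.83, 0.83) = 0.83
(((r ∧ ((r ⊃ (¬r ⊃ p)) ∨ (p ∨ q))) ∧ (¬(p ⊃ p) ∧ (¬p ∧ r))) ⊃ ((r ∨ ¬p) ∨ r)): min(1, 1 − 0 + 0.83) = 1
¬q: Łukasiewicz ¬ gives 1 − 0.46 = 0.54
(¬q ⊃ p): min(1, 1 − 0.54 + 0.44) = 0.9
((((r ∧ ((r ⊃ (¬r ⊃ p)) ∨ (p ∨ q))) ∧ (¬(p ⊃ p) ∧ (¬p ∧ r))) ⊃ ((r ∨ ¬p) ∨ r)) ∨ (¬q ⊃ p)) = max(1, 0.9) = 1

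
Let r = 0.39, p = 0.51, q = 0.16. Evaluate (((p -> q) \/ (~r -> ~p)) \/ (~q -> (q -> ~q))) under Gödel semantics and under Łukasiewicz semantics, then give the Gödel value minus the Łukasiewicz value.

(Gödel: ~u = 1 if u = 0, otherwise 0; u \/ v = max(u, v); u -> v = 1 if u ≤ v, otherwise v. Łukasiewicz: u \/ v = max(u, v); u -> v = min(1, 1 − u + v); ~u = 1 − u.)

0.00

Gödel evaluation:
  (p -> q): 0.51 > 0.16, so result = 0.16
  ~r: Gödel ¬ of 0.39 = 0 (operand ≠ 0)
  ~p: Gödel ¬ of 0.51 = 0 (operand ≠ 0)
  (~r -> ~p): 0 ≤ 0, so result = 1
  ((p -> q) \/ (~r -> ~p)) = max(0.16, 1) = 1
  ~q: Gödel ¬ of 0.16 = 0 (operand ≠ 0)
  ~q: Gödel ¬ of 0.16 = 0 (operand ≠ 0)
  (q -> ~q): 0.16 > 0, so result = 0
  (~q -> (q -> ~q)): 0 ≤ 0, so result = 1
  (((p -> q) \/ (~r -> ~p)) \/ (~q -> (q -> ~q))) = max(1, 1) = 1
  Gödel value = 1
Łukasiewicz evaluation:
  (p -> q): min(1, 1 − 0.51 + 0.16) = 0.65
  ~r: Łukasiewicz ¬ gives 1 − 0.39 = 0.61
  ~p: Łukasiewicz ¬ gives 1 − 0.51 = 0.49
  (~r -> ~p): min(1, 1 − 0.61 + 0.49) = 0.88
  ((p -> q) \/ (~r -> ~p)) = max(0.65, 0.88) = 0.88
  ~q: Łukasiewicz ¬ gives 1 − 0.16 = 0.84
  ~q: Łukasiewicz ¬ gives 1 − 0.16 = 0.84
  (q -> ~q): min(1, 1 − 0.16 + 0.84) = 1
  (~q -> (q -> ~q)): min(1, 1 − 0.84 + 1) = 1
  (((p -> q) \/ (~r -> ~p)) \/ (~q -> (q -> ~q))) = max(0.88, 1) = 1
  Łukasiewicz value = 1
Difference: 1 − 1 = 0.00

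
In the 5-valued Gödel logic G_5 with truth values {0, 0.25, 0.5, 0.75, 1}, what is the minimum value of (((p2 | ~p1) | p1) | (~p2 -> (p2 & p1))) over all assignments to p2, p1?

The minimum is attained at p2 = 0, p1 = 0.25:
  ~p1: Gödel ¬ of 0.25 = 0 (operand ≠ 0)
  (p2 | ~p1) = max(0, 0) = 0
  ((p2 | ~p1) | p1) = max(0, 0.25) = 0.25
  ~p2: Gödel ¬ of 0 = 1 (operand is 0)
  (p2 & p1) = min(0, 0.25) = 0
  (~p2 -> (p2 & p1)): 1 > 0, so result = 0
  (((p2 | ~p1) | p1) | (~p2 -> (p2 & p1))) = max(0.25, 0) = 0.25
Checking all 25 assignments confirms none give a value below 0.25.

0.25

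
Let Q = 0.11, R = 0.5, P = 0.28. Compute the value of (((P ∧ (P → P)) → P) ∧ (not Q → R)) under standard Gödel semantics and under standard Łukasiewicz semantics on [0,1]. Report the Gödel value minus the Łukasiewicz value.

Gödel evaluation:
  (P → P): 0.28 ≤ 0.28, so result = 1
  (P ∧ (P → P)) = min(0.28, 1) = 0.28
  ((P ∧ (P → P)) → P): 0.28 ≤ 0.28, so result = 1
  not Q: Gödel ¬ of 0.11 = 0 (operand ≠ 0)
  (not Q → R): 0 ≤ 0.5, so result = 1
  (((P ∧ (P → P)) → P) ∧ (not Q → R)) = min(1, 1) = 1
  Gödel value = 1
Łukasiewicz evaluation:
  (P → P): min(1, 1 − 0.28 + 0.28) = 1
  (P ∧ (P → P)) = min(0.28, 1) = 0.28
  ((P ∧ (P → P)) → P): min(1, 1 − 0.28 + 0.28) = 1
  not Q: Łukasiewicz ¬ gives 1 − 0.11 = 0.89
  (not Q → R): min(1, 1 − 0.89 + 0.5) = 0.61
  (((P ∧ (P → P)) → P) ∧ (not Q → R)) = min(1, 0.61) = 0.61
  Łukasiewicz value = 0.61
Difference: 1 − 0.61 = 0.39

0.39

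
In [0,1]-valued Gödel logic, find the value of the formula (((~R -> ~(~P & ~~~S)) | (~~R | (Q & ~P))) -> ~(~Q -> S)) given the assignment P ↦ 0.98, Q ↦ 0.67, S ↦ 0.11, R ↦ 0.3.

0.00

~R: Gödel ¬ of 0.3 = 0 (operand ≠ 0)
~P: Gödel ¬ of 0.98 = 0 (operand ≠ 0)
~S: Gödel ¬ of 0.11 = 0 (operand ≠ 0)
~~S: Gödel ¬ of 0 = 1 (operand is 0)
~~~S: Gödel ¬ of 1 = 0 (operand ≠ 0)
(~P & ~~~S) = min(0, 0) = 0
~(~P & ~~~S): Gödel ¬ of 0 = 1 (operand is 0)
(~R -> ~(~P & ~~~S)): 0 ≤ 1, so result = 1
~R: Gödel ¬ of 0.3 = 0 (operand ≠ 0)
~~R: Gödel ¬ of 0 = 1 (operand is 0)
~P: Gödel ¬ of 0.98 = 0 (operand ≠ 0)
(Q & ~P) = min(0.67, 0) = 0
(~~R | (Q & ~P)) = max(1, 0) = 1
((~R -> ~(~P & ~~~S)) | (~~R | (Q & ~P))) = max(1, 1) = 1
~Q: Gödel ¬ of 0.67 = 0 (operand ≠ 0)
(~Q -> S): 0 ≤ 0.11, so result = 1
~(~Q -> S): Gödel ¬ of 1 = 0 (operand ≠ 0)
(((~R -> ~(~P & ~~~S)) | (~~R | (Q & ~P))) -> ~(~Q -> S)): 1 > 0, so result = 0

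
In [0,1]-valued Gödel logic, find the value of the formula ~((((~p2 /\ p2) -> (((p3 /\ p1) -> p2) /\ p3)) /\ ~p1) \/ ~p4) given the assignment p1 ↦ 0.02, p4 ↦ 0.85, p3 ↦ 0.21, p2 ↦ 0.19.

~p2: Gödel ¬ of 0.19 = 0 (operand ≠ 0)
(~p2 /\ p2) = min(0, 0.19) = 0
(p3 /\ p1) = min(0.21, 0.02) = 0.02
((p3 /\ p1) -> p2): 0.02 ≤ 0.19, so result = 1
(((p3 /\ p1) -> p2) /\ p3) = min(1, 0.21) = 0.21
((~p2 /\ p2) -> (((p3 /\ p1) -> p2) /\ p3)): 0 ≤ 0.21, so result = 1
~p1: Gödel ¬ of 0.02 = 0 (operand ≠ 0)
(((~p2 /\ p2) -> (((p3 /\ p1) -> p2) /\ p3)) /\ ~p1) = min(1, 0) = 0
~p4: Gödel ¬ of 0.85 = 0 (operand ≠ 0)
((((~p2 /\ p2) -> (((p3 /\ p1) -> p2) /\ p3)) /\ ~p1) \/ ~p4) = max(0, 0) = 0
~((((~p2 /\ p2) -> (((p3 /\ p1) -> p2) /\ p3)) /\ ~p1) \/ ~p4): Gödel ¬ of 0 = 1 (operand is 0)

1.00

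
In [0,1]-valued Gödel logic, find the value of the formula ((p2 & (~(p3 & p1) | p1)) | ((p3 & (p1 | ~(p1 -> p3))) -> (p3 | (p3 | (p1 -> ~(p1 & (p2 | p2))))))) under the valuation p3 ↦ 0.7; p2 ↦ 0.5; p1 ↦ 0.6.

1.00

(p3 & p1) = min(0.7, 0.6) = 0.6
~(p3 & p1): Gödel ¬ of 0.6 = 0 (operand ≠ 0)
(~(p3 & p1) | p1) = max(0, 0.6) = 0.6
(p2 & (~(p3 & p1) | p1)) = min(0.5, 0.6) = 0.5
(p1 -> p3): 0.6 ≤ 0.7, so result = 1
~(p1 -> p3): Gödel ¬ of 1 = 0 (operand ≠ 0)
(p1 | ~(p1 -> p3)) = max(0.6, 0) = 0.6
(p3 & (p1 | ~(p1 -> p3))) = min(0.7, 0.6) = 0.6
(p2 | p2) = max(0.5, 0.5) = 0.5
(p1 & (p2 | p2)) = min(0.6, 0.5) = 0.5
~(p1 & (p2 | p2)): Gödel ¬ of 0.5 = 0 (operand ≠ 0)
(p1 -> ~(p1 & (p2 | p2))): 0.6 > 0, so result = 0
(p3 | (p1 -> ~(p1 & (p2 | p2)))) = max(0.7, 0) = 0.7
(p3 | (p3 | (p1 -> ~(p1 & (p2 | p2))))) = max(0.7, 0.7) = 0.7
((p3 & (p1 | ~(p1 -> p3))) -> (p3 | (p3 | (p1 -> ~(p1 & (p2 | p2)))))): 0.6 ≤ 0.7, so result = 1
((p2 & (~(p3 & p1) | p1)) | ((p3 & (p1 | ~(p1 -> p3))) -> (p3 | (p3 | (p1 -> ~(p1 & (p2 | p2))))))) = max(0.5, 1) = 1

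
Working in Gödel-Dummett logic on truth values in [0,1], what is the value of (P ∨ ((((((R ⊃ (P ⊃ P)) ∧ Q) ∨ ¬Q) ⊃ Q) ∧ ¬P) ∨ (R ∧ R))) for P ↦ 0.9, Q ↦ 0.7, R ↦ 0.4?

0.90

(P ⊃ P): 0.9 ≤ 0.9, so result = 1
(R ⊃ (P ⊃ P)): 0.4 ≤ 1, so result = 1
((R ⊃ (P ⊃ P)) ∧ Q) = min(1, 0.7) = 0.7
¬Q: Gödel ¬ of 0.7 = 0 (operand ≠ 0)
(((R ⊃ (P ⊃ P)) ∧ Q) ∨ ¬Q) = max(0.7, 0) = 0.7
((((R ⊃ (P ⊃ P)) ∧ Q) ∨ ¬Q) ⊃ Q): 0.7 ≤ 0.7, so result = 1
¬P: Gödel ¬ of 0.9 = 0 (operand ≠ 0)
(((((R ⊃ (P ⊃ P)) ∧ Q) ∨ ¬Q) ⊃ Q) ∧ ¬P) = min(1, 0) = 0
(R ∧ R) = min(0.4, 0.4) = 0.4
((((((R ⊃ (P ⊃ P)) ∧ Q) ∨ ¬Q) ⊃ Q) ∧ ¬P) ∨ (R ∧ R)) = max(0, 0.4) = 0.4
(P ∨ ((((((R ⊃ (P ⊃ P)) ∧ Q) ∨ ¬Q) ⊃ Q) ∧ ¬P) ∨ (R ∧ R))) = max(0.9, 0.4) = 0.9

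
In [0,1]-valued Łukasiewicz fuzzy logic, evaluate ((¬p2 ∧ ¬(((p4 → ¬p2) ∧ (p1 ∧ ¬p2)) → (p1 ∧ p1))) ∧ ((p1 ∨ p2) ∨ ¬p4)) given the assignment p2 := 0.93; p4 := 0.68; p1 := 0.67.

¬p2: Łukasiewicz ¬ gives 1 − 0.93 = 0.07
¬p2: Łukasiewicz ¬ gives 1 − 0.93 = 0.07
(p4 → ¬p2): min(1, 1 − 0.68 + 0.07) = 0.39
¬p2: Łukasiewicz ¬ gives 1 − 0.93 = 0.07
(p1 ∧ ¬p2) = min(0.67, 0.07) = 0.07
((p4 → ¬p2) ∧ (p1 ∧ ¬p2)) = min(0.39, 0.07) = 0.07
(p1 ∧ p1) = min(0.67, 0.67) = 0.67
(((p4 → ¬p2) ∧ (p1 ∧ ¬p2)) → (p1 ∧ p1)): min(1, 1 − 0.07 + 0.67) = 1
¬(((p4 → ¬p2) ∧ (p1 ∧ ¬p2)) → (p1 ∧ p1)): Łukasiewicz ¬ gives 1 − 1 = 0
(¬p2 ∧ ¬(((p4 → ¬p2) ∧ (p1 ∧ ¬p2)) → (p1 ∧ p1))) = min(0.07, 0) = 0
(p1 ∨ p2) = max(0.67, 0.93) = 0.93
¬p4: Łukasiewicz ¬ gives 1 − 0.68 = 0.32
((p1 ∨ p2) ∨ ¬p4) = max(0.93, 0.32) = 0.93
((¬p2 ∧ ¬(((p4 → ¬p2) ∧ (p1 ∧ ¬p2)) → (p1 ∧ p1))) ∧ ((p1 ∨ p2) ∨ ¬p4)) = min(0, 0.93) = 0

0.00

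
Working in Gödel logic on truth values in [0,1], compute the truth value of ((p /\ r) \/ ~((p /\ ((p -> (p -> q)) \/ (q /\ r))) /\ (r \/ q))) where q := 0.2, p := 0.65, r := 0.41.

0.41

(p /\ r) = min(0.65, 0.41) = 0.41
(p -> q): 0.65 > 0.2, so result = 0.2
(p -> (p -> q)): 0.65 > 0.2, so result = 0.2
(q /\ r) = min(0.2, 0.41) = 0.2
((p -> (p -> q)) \/ (q /\ r)) = max(0.2, 0.2) = 0.2
(p /\ ((p -> (p -> q)) \/ (q /\ r))) = min(0.65, 0.2) = 0.2
(r \/ q) = max(0.41, 0.2) = 0.41
((p /\ ((p -> (p -> q)) \/ (q /\ r))) /\ (r \/ q)) = min(0.2, 0.41) = 0.2
~((p /\ ((p -> (p -> q)) \/ (q /\ r))) /\ (r \/ q)): Gödel ¬ of 0.2 = 0 (operand ≠ 0)
((p /\ r) \/ ~((p /\ ((p -> (p -> q)) \/ (q /\ r))) /\ (r \/ q))) = max(0.41, 0) = 0.41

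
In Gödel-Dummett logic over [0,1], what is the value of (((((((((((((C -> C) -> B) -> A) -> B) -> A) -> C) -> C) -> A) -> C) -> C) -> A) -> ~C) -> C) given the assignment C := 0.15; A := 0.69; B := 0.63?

1.00

(C -> C): 0.15 ≤ 0.15, so result = 1
((C -> C) -> B): 1 > 0.63, so result = 0.63
(((C -> C) -> B) -> A): 0.63 ≤ 0.69, so result = 1
((((C -> C) -> B) -> A) -> B): 1 > 0.63, so result = 0.63
(((((C -> C) -> B) -> A) -> B) -> A): 0.63 ≤ 0.69, so result = 1
((((((C -> C) -> B) -> A) -> B) -> A) -> C): 1 > 0.15, so result = 0.15
(((((((C -> C) -> B) -> A) -> B) -> A) -> C) -> C): 0.15 ≤ 0.15, so result = 1
((((((((C -> C) -> B) -> A) -> B) -> A) -> C) -> C) -> A): 1 > 0.69, so result = 0.69
(((((((((C -> C) -> B) -> A) -> B) -> A) -> C) -> C) -> A) -> C): 0.69 > 0.15, so result = 0.15
((((((((((C -> C) -> B) -> A) -> B) -> A) -> C) -> C) -> A) -> C) -> C): 0.15 ≤ 0.15, so result = 1
(((((((((((C -> C) -> B) -> A) -> B) -> A) -> C) -> C) -> A) -> C) -> C) -> A): 1 > 0.69, so result = 0.69
~C: Gödel ¬ of 0.15 = 0 (operand ≠ 0)
((((((((((((C -> C) -> B) -> A) -> B) -> A) -> C) -> C) -> A) -> C) -> C) -> A) -> ~C): 0.69 > 0, so result = 0
(((((((((((((C -> C) -> B) -> A) -> B) -> A) -> C) -> C) -> A) -> C) -> C) -> A) -> ~C) -> C): 0 ≤ 0.15, so result = 1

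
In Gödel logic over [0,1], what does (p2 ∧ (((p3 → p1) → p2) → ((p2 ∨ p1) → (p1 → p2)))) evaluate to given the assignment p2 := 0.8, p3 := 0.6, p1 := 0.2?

(p3 → p1): 0.6 > 0.2, so result = 0.2
((p3 → p1) → p2): 0.2 ≤ 0.8, so result = 1
(p2 ∨ p1) = max(0.8, 0.2) = 0.8
(p1 → p2): 0.2 ≤ 0.8, so result = 1
((p2 ∨ p1) → (p1 → p2)): 0.8 ≤ 1, so result = 1
(((p3 → p1) → p2) → ((p2 ∨ p1) → (p1 → p2))): 1 ≤ 1, so result = 1
(p2 ∧ (((p3 → p1) → p2) → ((p2 ∨ p1) → (p1 → p2)))) = min(0.8, 1) = 0.8

0.80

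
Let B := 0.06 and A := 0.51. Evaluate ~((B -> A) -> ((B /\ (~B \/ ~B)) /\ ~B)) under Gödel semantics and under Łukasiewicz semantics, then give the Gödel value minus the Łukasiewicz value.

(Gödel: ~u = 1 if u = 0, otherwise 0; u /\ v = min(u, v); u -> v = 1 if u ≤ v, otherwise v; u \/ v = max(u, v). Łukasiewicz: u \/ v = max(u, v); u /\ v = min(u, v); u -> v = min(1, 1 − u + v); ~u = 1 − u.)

0.06

Gödel evaluation:
  (B -> A): 0.06 ≤ 0.51, so result = 1
  ~B: Gödel ¬ of 0.06 = 0 (operand ≠ 0)
  ~B: Gödel ¬ of 0.06 = 0 (operand ≠ 0)
  (~B \/ ~B) = max(0, 0) = 0
  (B /\ (~B \/ ~B)) = min(0.06, 0) = 0
  ~B: Gödel ¬ of 0.06 = 0 (operand ≠ 0)
  ((B /\ (~B \/ ~B)) /\ ~B) = min(0, 0) = 0
  ((B -> A) -> ((B /\ (~B \/ ~B)) /\ ~B)): 1 > 0, so result = 0
  ~((B -> A) -> ((B /\ (~B \/ ~B)) /\ ~B)): Gödel ¬ of 0 = 1 (operand is 0)
  Gödel value = 1
Łukasiewicz evaluation:
  (B -> A): min(1, 1 − 0.06 + 0.51) = 1
  ~B: Łukasiewicz ¬ gives 1 − 0.06 = 0.94
  ~B: Łukasiewicz ¬ gives 1 − 0.06 = 0.94
  (~B \/ ~B) = max(0.94, 0.94) = 0.94
  (B /\ (~B \/ ~B)) = min(0.06, 0.94) = 0.06
  ~B: Łukasiewicz ¬ gives 1 − 0.06 = 0.94
  ((B /\ (~B \/ ~B)) /\ ~B) = min(0.06, 0.94) = 0.06
  ((B -> A) -> ((B /\ (~B \/ ~B)) /\ ~B)): min(1, 1 − 1 + 0.06) = 0.06
  ~((B -> A) -> ((B /\ (~B \/ ~B)) /\ ~B)): Łukasiewicz ¬ gives 1 − 0.06 = 0.94
  Łukasiewicz value = 0.94
Difference: 1 − 0.94 = 0.06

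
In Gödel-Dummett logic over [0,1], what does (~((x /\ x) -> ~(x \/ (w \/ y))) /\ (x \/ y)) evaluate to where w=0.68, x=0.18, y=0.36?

0.36

(x /\ x) = min(0.18, 0.18) = 0.18
(w \/ y) = max(0.68, 0.36) = 0.68
(x \/ (w \/ y)) = max(0.18, 0.68) = 0.68
~(x \/ (w \/ y)): Gödel ¬ of 0.68 = 0 (operand ≠ 0)
((x /\ x) -> ~(x \/ (w \/ y))): 0.18 > 0, so result = 0
~((x /\ x) -> ~(x \/ (w \/ y))): Gödel ¬ of 0 = 1 (operand is 0)
(x \/ y) = max(0.18, 0.36) = 0.36
(~((x /\ x) -> ~(x \/ (w \/ y))) /\ (x \/ y)) = min(1, 0.36) = 0.36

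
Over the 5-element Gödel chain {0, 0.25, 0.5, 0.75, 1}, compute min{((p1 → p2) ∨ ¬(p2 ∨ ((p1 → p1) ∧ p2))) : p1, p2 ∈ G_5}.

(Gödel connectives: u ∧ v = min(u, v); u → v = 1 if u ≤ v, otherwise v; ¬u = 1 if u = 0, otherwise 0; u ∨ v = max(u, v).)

The minimum is attained at p1 = 0.5, p2 = 0.25:
  (p1 → p2): 0.5 > 0.25, so result = 0.25
  (p1 → p1): 0.5 ≤ 0.5, so result = 1
  ((p1 → p1) ∧ p2) = min(1, 0.25) = 0.25
  (p2 ∨ ((p1 → p1) ∧ p2)) = max(0.25, 0.25) = 0.25
  ¬(p2 ∨ ((p1 → p1) ∧ p2)): Gödel ¬ of 0.25 = 0 (operand ≠ 0)
  ((p1 → p2) ∨ ¬(p2 ∨ ((p1 → p1) ∧ p2))) = max(0.25, 0) = 0.25
Checking all 25 assignments confirms none give a value below 0.25.

0.25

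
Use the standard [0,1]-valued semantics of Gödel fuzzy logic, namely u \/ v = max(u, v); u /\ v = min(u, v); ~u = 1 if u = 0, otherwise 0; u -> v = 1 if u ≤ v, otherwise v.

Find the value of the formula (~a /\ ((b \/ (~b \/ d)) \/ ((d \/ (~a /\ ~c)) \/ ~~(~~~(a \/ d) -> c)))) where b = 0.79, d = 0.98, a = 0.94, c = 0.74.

0.00

~a: Gödel ¬ of 0.94 = 0 (operand ≠ 0)
~b: Gödel ¬ of 0.79 = 0 (operand ≠ 0)
(~b \/ d) = max(0, 0.98) = 0.98
(b \/ (~b \/ d)) = max(0.79, 0.98) = 0.98
~a: Gödel ¬ of 0.94 = 0 (operand ≠ 0)
~c: Gödel ¬ of 0.74 = 0 (operand ≠ 0)
(~a /\ ~c) = min(0, 0) = 0
(d \/ (~a /\ ~c)) = max(0.98, 0) = 0.98
(a \/ d) = max(0.94, 0.98) = 0.98
~(a \/ d): Gödel ¬ of 0.98 = 0 (operand ≠ 0)
~~(a \/ d): Gödel ¬ of 0 = 1 (operand is 0)
~~~(a \/ d): Gödel ¬ of 1 = 0 (operand ≠ 0)
(~~~(a \/ d) -> c): 0 ≤ 0.74, so result = 1
~(~~~(a \/ d) -> c): Gödel ¬ of 1 = 0 (operand ≠ 0)
~~(~~~(a \/ d) -> c): Gödel ¬ of 0 = 1 (operand is 0)
((d \/ (~a /\ ~c)) \/ ~~(~~~(a \/ d) -> c)) = max(0.98, 1) = 1
((b \/ (~b \/ d)) \/ ((d \/ (~a /\ ~c)) \/ ~~(~~~(a \/ d) -> c))) = max(0.98, 1) = 1
(~a /\ ((b \/ (~b \/ d)) \/ ((d \/ (~a /\ ~c)) \/ ~~(~~~(a \/ d) -> c)))) = min(0, 1) = 0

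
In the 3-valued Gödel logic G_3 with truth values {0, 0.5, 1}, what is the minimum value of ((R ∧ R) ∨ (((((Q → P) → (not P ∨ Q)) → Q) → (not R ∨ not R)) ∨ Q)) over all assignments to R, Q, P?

0.50

The minimum is attained at R = 0.5, Q = 0, P = 0.5:
  (R ∧ R) = min(0.5, 0.5) = 0.5
  (Q → P): 0 ≤ 0.5, so result = 1
  not P: Gödel ¬ of 0.5 = 0 (operand ≠ 0)
  (not P ∨ Q) = max(0, 0) = 0
  ((Q → P) → (not P ∨ Q)): 1 > 0, so result = 0
  (((Q → P) → (not P ∨ Q)) → Q): 0 ≤ 0, so result = 1
  not R: Gödel ¬ of 0.5 = 0 (operand ≠ 0)
  not R: Gödel ¬ of 0.5 = 0 (operand ≠ 0)
  (not R ∨ not R) = max(0, 0) = 0
  ((((Q → P) → (not P ∨ Q)) → Q) → (not R ∨ not R)): 1 > 0, so result = 0
  (((((Q → P) → (not P ∨ Q)) → Q) → (not R ∨ not R)) ∨ Q) = max(0, 0) = 0
  ((R ∧ R) ∨ (((((Q → P) → (not P ∨ Q)) → Q) → (not R ∨ not R)) ∨ Q)) = max(0.5, 0) = 0.5
Checking all 27 assignments confirms none give a value below 0.50.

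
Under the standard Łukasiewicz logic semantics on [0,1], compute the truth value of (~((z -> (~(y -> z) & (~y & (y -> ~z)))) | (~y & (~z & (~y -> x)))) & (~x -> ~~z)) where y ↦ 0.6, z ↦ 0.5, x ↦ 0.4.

0.40

(y -> z): min(1, 1 − 0.6 + 0.5) = 0.9
~(y -> z): Łukasiewicz ¬ gives 1 − 0.9 = 0.1
~y: Łukasiewicz ¬ gives 1 − 0.6 = 0.4
~z: Łukasiewicz ¬ gives 1 − 0.5 = 0.5
(y -> ~z): min(1, 1 − 0.6 + 0.5) = 0.9
(~y & (y -> ~z)) = min(0.4, 0.9) = 0.4
(~(y -> z) & (~y & (y -> ~z))) = min(0.1, 0.4) = 0.1
(z -> (~(y -> z) & (~y & (y -> ~z)))): min(1, 1 − 0.5 + 0.1) = 0.6
~y: Łukasiewicz ¬ gives 1 − 0.6 = 0.4
~z: Łukasiewicz ¬ gives 1 − 0.5 = 0.5
~y: Łukasiewicz ¬ gives 1 − 0.6 = 0.4
(~y -> x): min(1, 1 − 0.4 + 0.4) = 1
(~z & (~y -> x)) = min(0.5, 1) = 0.5
(~y & (~z & (~y -> x))) = min(0.4, 0.5) = 0.4
((z -> (~(y -> z) & (~y & (y -> ~z)))) | (~y & (~z & (~y -> x)))) = max(0.6, 0.4) = 0.6
~((z -> (~(y -> z) & (~y & (y -> ~z)))) | (~y & (~z & (~y -> x)))): Łukasiewicz ¬ gives 1 − 0.6 = 0.4
~x: Łukasiewicz ¬ gives 1 − 0.4 = 0.6
~z: Łukasiewicz ¬ gives 1 − 0.5 = 0.5
~~z: Łukasiewicz ¬ gives 1 − 0.5 = 0.5
(~x -> ~~z): min(1, 1 − 0.6 + 0.5) = 0.9
(~((z -> (~(y -> z) & (~y & (y -> ~z)))) | (~y & (~z & (~y -> x)))) & (~x -> ~~z)) = min(0.4, 0.9) = 0.4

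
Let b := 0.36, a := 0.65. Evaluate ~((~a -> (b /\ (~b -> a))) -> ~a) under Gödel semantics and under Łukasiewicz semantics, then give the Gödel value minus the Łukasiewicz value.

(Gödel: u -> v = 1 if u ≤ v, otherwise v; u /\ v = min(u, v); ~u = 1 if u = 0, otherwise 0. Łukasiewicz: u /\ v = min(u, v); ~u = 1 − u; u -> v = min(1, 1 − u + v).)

0.35

Gödel evaluation:
  ~a: Gödel ¬ of 0.65 = 0 (operand ≠ 0)
  ~b: Gödel ¬ of 0.36 = 0 (operand ≠ 0)
  (~b -> a): 0 ≤ 0.65, so result = 1
  (b /\ (~b -> a)) = min(0.36, 1) = 0.36
  (~a -> (b /\ (~b -> a))): 0 ≤ 0.36, so result = 1
  ~a: Gödel ¬ of 0.65 = 0 (operand ≠ 0)
  ((~a -> (b /\ (~b -> a))) -> ~a): 1 > 0, so result = 0
  ~((~a -> (b /\ (~b -> a))) -> ~a): Gödel ¬ of 0 = 1 (operand is 0)
  Gödel value = 1
Łukasiewicz evaluation:
  ~a: Łukasiewicz ¬ gives 1 − 0.65 = 0.35
  ~b: Łukasiewicz ¬ gives 1 − 0.36 = 0.64
  (~b -> a): min(1, 1 − 0.64 + 0.65) = 1
  (b /\ (~b -> a)) = min(0.36, 1) = 0.36
  (~a -> (b /\ (~b -> a))): min(1, 1 − 0.35 + 0.36) = 1
  ~a: Łukasiewicz ¬ gives 1 − 0.65 = 0.35
  ((~a -> (b /\ (~b -> a))) -> ~a): min(1, 1 − 1 + 0.35) = 0.35
  ~((~a -> (b /\ (~b -> a))) -> ~a): Łukasiewicz ¬ gives 1 − 0.35 = 0.65
  Łukasiewicz value = 0.65
Difference: 1 − 0.65 = 0.35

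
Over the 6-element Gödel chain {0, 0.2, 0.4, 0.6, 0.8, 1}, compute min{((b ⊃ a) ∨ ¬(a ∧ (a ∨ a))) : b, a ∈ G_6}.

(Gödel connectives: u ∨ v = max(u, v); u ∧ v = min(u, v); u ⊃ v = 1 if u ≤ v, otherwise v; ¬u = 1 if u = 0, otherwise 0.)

The minimum is attained at b = 0.4, a = 0.2:
  (b ⊃ a): 0.4 > 0.2, so result = 0.2
  (a ∨ a) = max(0.2, 0.2) = 0.2
  (a ∧ (a ∨ a)) = min(0.2, 0.2) = 0.2
  ¬(a ∧ (a ∨ a)): Gödel ¬ of 0.2 = 0 (operand ≠ 0)
  ((b ⊃ a) ∨ ¬(a ∧ (a ∨ a))) = max(0.2, 0) = 0.2
Checking all 36 assignments confirms none give a value below 0.20.

0.20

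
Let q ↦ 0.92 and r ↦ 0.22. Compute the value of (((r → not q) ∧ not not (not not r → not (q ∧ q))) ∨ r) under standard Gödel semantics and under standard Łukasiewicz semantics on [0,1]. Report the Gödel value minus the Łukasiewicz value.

-0.64

Gödel evaluation:
  not q: Gödel ¬ of 0.92 = 0 (operand ≠ 0)
  (r → not q): 0.22 > 0, so result = 0
  not r: Gödel ¬ of 0.22 = 0 (operand ≠ 0)
  not not r: Gödel ¬ of 0 = 1 (operand is 0)
  (q ∧ q) = min(0.92, 0.92) = 0.92
  not (q ∧ q): Gödel ¬ of 0.92 = 0 (operand ≠ 0)
  (not not r → not (q ∧ q)): 1 > 0, so result = 0
  not (not not r → not (q ∧ q)): Gödel ¬ of 0 = 1 (operand is 0)
  not not (not not r → not (q ∧ q)): Gödel ¬ of 1 = 0 (operand ≠ 0)
  ((r → not q) ∧ not not (not not r → not (q ∧ q))) = min(0, 0) = 0
  (((r → not q) ∧ not not (not not r → not (q ∧ q))) ∨ r) = max(0, 0.22) = 0.22
  Gödel value = 0.22
Łukasiewicz evaluation:
  not q: Łukasiewicz ¬ gives 1 − 0.92 = 0.08
  (r → not q): min(1, 1 − 0.22 + 0.08) = 0.86
  not r: Łukasiewicz ¬ gives 1 − 0.22 = 0.78
  not not r: Łukasiewicz ¬ gives 1 − 0.78 = 0.22
  (q ∧ q) = min(0.92, 0.92) = 0.92
  not (q ∧ q): Łukasiewicz ¬ gives 1 − 0.92 = 0.08
  (not not r → not (q ∧ q)): min(1, 1 − 0.22 + 0.08) = 0.86
  not (not not r → not (q ∧ q)): Łukasiewicz ¬ gives 1 − 0.86 = 0.14
  not not (not not r → not (q ∧ q)): Łukasiewicz ¬ gives 1 − 0.14 = 0.86
  ((r → not q) ∧ not not (not not r → not (q ∧ q))) = min(0.86, 0.86) = 0.86
  (((r → not q) ∧ not not (not not r → not (q ∧ q))) ∨ r) = max(0.86, 0.22) = 0.86
  Łukasiewicz value = 0.86
Difference: 0.22 − 0.86 = -0.64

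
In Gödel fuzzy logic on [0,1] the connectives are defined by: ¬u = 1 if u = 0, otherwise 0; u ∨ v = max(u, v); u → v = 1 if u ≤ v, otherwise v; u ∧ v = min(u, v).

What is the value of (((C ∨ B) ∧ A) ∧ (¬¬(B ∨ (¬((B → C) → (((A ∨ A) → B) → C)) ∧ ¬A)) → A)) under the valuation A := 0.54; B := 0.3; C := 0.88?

0.54

(C ∨ B) = max(0.88, 0.3) = 0.88
((C ∨ B) ∧ A) = min(0.88, 0.54) = 0.54
(B → C): 0.3 ≤ 0.88, so result = 1
(A ∨ A) = max(0.54, 0.54) = 0.54
((A ∨ A) → B): 0.54 > 0.3, so result = 0.3
(((A ∨ A) → B) → C): 0.3 ≤ 0.88, so result = 1
((B → C) → (((A ∨ A) → B) → C)): 1 ≤ 1, so result = 1
¬((B → C) → (((A ∨ A) → B) → C)): Gödel ¬ of 1 = 0 (operand ≠ 0)
¬A: Gödel ¬ of 0.54 = 0 (operand ≠ 0)
(¬((B → C) → (((A ∨ A) → B) → C)) ∧ ¬A) = min(0, 0) = 0
(B ∨ (¬((B → C) → (((A ∨ A) → B) → C)) ∧ ¬A)) = max(0.3, 0) = 0.3
¬(B ∨ (¬((B → C) → (((A ∨ A) → B) → C)) ∧ ¬A)): Gödel ¬ of 0.3 = 0 (operand ≠ 0)
¬¬(B ∨ (¬((B → C) → (((A ∨ A) → B) → C)) ∧ ¬A)): Gödel ¬ of 0 = 1 (operand is 0)
(¬¬(B ∨ (¬((B → C) → (((A ∨ A) → B) → C)) ∧ ¬A)) → A): 1 > 0.54, so result = 0.54
(((C ∨ B) ∧ A) ∧ (¬¬(B ∨ (¬((B → C) → (((A ∨ A) → B) → C)) ∧ ¬A)) → A)) = min(0.54, 0.54) = 0.54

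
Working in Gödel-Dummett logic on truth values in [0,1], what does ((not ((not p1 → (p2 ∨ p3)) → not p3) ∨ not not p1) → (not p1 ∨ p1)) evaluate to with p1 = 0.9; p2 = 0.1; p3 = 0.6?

not p1: Gödel ¬ of 0.9 = 0 (operand ≠ 0)
(p2 ∨ p3) = max(0.1, 0.6) = 0.6
(not p1 → (p2 ∨ p3)): 0 ≤ 0.6, so result = 1
not p3: Gödel ¬ of 0.6 = 0 (operand ≠ 0)
((not p1 → (p2 ∨ p3)) → not p3): 1 > 0, so result = 0
not ((not p1 → (p2 ∨ p3)) → not p3): Gödel ¬ of 0 = 1 (operand is 0)
not p1: Gödel ¬ of 0.9 = 0 (operand ≠ 0)
not not p1: Gödel ¬ of 0 = 1 (operand is 0)
(not ((not p1 → (p2 ∨ p3)) → not p3) ∨ not not p1) = max(1, 1) = 1
not p1: Gödel ¬ of 0.9 = 0 (operand ≠ 0)
(not p1 ∨ p1) = max(0, 0.9) = 0.9
((not ((not p1 → (p2 ∨ p3)) → not p3) ∨ not not p1) → (not p1 ∨ p1)): 1 > 0.9, so result = 0.9

0.90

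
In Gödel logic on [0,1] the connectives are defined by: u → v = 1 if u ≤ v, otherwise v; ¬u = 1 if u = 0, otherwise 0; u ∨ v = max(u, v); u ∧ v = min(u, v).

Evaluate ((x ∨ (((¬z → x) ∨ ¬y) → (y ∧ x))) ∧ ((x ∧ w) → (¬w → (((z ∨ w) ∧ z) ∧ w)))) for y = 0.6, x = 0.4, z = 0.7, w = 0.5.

0.40

¬z: Gödel ¬ of 0.7 = 0 (operand ≠ 0)
(¬z → x): 0 ≤ 0.4, so result = 1
¬y: Gödel ¬ of 0.6 = 0 (operand ≠ 0)
((¬z → x) ∨ ¬y) = max(1, 0) = 1
(y ∧ x) = min(0.6, 0.4) = 0.4
(((¬z → x) ∨ ¬y) → (y ∧ x)): 1 > 0.4, so result = 0.4
(x ∨ (((¬z → x) ∨ ¬y) → (y ∧ x))) = max(0.4, 0.4) = 0.4
(x ∧ w) = min(0.4, 0.5) = 0.4
¬w: Gödel ¬ of 0.5 = 0 (operand ≠ 0)
(z ∨ w) = max(0.7, 0.5) = 0.7
((z ∨ w) ∧ z) = min(0.7, 0.7) = 0.7
(((z ∨ w) ∧ z) ∧ w) = min(0.7, 0.5) = 0.5
(¬w → (((z ∨ w) ∧ z) ∧ w)): 0 ≤ 0.5, so result = 1
((x ∧ w) → (¬w → (((z ∨ w) ∧ z) ∧ w))): 0.4 ≤ 1, so result = 1
((x ∨ (((¬z → x) ∨ ¬y) → (y ∧ x))) ∧ ((x ∧ w) → (¬w → (((z ∨ w) ∧ z) ∧ w)))) = min(0.4, 1) = 0.4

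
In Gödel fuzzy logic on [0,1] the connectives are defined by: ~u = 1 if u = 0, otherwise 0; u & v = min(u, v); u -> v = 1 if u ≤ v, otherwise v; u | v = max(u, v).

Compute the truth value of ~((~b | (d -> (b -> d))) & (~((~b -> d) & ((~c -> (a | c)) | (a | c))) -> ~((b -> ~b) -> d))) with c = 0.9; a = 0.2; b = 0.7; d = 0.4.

0.00

~b: Gödel ¬ of 0.7 = 0 (operand ≠ 0)
(b -> d): 0.7 > 0.4, so result = 0.4
(d -> (b -> d)): 0.4 ≤ 0.4, so result = 1
(~b | (d -> (b -> d))) = max(0, 1) = 1
~b: Gödel ¬ of 0.7 = 0 (operand ≠ 0)
(~b -> d): 0 ≤ 0.4, so result = 1
~c: Gödel ¬ of 0.9 = 0 (operand ≠ 0)
(a | c) = max(0.2, 0.9) = 0.9
(~c -> (a | c)): 0 ≤ 0.9, so result = 1
(a | c) = max(0.2, 0.9) = 0.9
((~c -> (a | c)) | (a | c)) = max(1, 0.9) = 1
((~b -> d) & ((~c -> (a | c)) | (a | c))) = min(1, 1) = 1
~((~b -> d) & ((~c -> (a | c)) | (a | c))): Gödel ¬ of 1 = 0 (operand ≠ 0)
~b: Gödel ¬ of 0.7 = 0 (operand ≠ 0)
(b -> ~b): 0.7 > 0, so result = 0
((b -> ~b) -> d): 0 ≤ 0.4, so result = 1
~((b -> ~b) -> d): Gödel ¬ of 1 = 0 (operand ≠ 0)
(~((~b -> d) & ((~c -> (a | c)) | (a | c))) -> ~((b -> ~b) -> d)): 0 ≤ 0, so result = 1
((~b | (d -> (b -> d))) & (~((~b -> d) & ((~c -> (a | c)) | (a | c))) -> ~((b -> ~b) -> d))) = min(1, 1) = 1
~((~b | (d -> (b -> d))) & (~((~b -> d) & ((~c -> (a | c)) | (a | c))) -> ~((b -> ~b) -> d))): Gödel ¬ of 1 = 0 (operand ≠ 0)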